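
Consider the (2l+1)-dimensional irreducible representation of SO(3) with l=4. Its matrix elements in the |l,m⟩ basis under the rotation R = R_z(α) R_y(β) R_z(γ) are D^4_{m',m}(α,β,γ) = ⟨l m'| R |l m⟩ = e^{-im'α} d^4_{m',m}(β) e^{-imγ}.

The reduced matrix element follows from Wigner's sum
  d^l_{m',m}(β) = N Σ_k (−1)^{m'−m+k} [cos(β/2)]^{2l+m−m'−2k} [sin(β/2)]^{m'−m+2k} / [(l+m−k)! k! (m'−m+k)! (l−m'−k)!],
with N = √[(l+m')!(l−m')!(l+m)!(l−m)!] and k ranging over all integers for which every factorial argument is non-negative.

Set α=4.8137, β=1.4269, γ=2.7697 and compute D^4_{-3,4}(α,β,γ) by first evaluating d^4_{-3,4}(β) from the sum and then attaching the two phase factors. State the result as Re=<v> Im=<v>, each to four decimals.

Re=-0.1073 Im=-0.0241

D^4_{-3,4}(4.8137,1.4269,2.7697) = e^{-i·-3·4.8137}·d^4_{-3,4}(1.4269)·e^{-i·4·2.7697}. Compute d first:
Half-angle: c=0.756109, s=0.654446. N=√(1·5040·40320·1)=14255.272709
k: max(0,(4)−(-3))=7 … min(4+(4),4−(-3))=7
  k=7: (−1)^0·14255.2727/(5040)·0.7561^1·0.6544^7 = +0.109963
d^4_{-3,4}(1.4269) = +0.109963
D = (-0.299275+0.954167i)·(+0.109963)·(+0.083130+0.996539i) = -0.107296-0.024073i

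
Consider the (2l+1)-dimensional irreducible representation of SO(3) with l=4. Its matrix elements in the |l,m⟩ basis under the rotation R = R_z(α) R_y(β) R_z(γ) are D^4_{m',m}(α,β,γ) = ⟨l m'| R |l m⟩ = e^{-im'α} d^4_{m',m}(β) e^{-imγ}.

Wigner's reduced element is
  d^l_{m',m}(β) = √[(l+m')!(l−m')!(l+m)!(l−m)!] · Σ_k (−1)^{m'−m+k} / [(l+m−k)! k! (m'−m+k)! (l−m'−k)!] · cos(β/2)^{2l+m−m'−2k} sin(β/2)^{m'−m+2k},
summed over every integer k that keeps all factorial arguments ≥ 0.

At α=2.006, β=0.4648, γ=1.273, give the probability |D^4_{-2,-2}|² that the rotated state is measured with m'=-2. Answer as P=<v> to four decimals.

Split into d^4_{-2,-2}(β=0.4648) × two z-phases.
c=cos(0.4648/2)=0.973116, s=sin(0.4648/2)=0.230314; N=√[2·720·2·720]=1440.000000
k∈{0,1,2} keeps every argument non-negative
  k=0: (−1)^0·1440.0000/(1440)·0.9731^8·0.2303^0 = +0.804116
  k=1: (−1)^1·1440.0000/(120)·0.9731^6·0.2303^2 = -0.540517
  k=2: (−1)^2·1440.0000/(96)·0.9731^4·0.2303^4 = +0.037847
d^4_{-2,-2}(0.4648) = +0.804116 -0.540517 +0.037847 = +0.301445
|D^4_{-2,-2}|² = |d^4_{-2,-2}(β)|² = (+0.301445)² = 0.090869 (the z-rotation phases have unit modulus)

P=0.0909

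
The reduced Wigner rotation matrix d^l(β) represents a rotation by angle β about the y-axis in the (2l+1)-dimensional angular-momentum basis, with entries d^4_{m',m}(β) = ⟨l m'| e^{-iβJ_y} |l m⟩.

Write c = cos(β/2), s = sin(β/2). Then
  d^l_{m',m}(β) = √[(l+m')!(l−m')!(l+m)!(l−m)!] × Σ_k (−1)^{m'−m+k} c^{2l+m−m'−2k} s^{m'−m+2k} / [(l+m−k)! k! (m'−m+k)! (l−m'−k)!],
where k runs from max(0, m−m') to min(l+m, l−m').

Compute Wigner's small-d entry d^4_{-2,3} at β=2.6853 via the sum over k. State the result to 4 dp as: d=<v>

d=-0.5903

d^4_{-2,3}(β=2.6853) via Wigner's sum:
Half-angle: c=0.226172, s=0.974087. N=√(2·720·5040·1)=2693.993318
k: max(0,(3)−(-2))=5 … min(4+(3),4−(-2))=6
  k=5: (−1)^0·2693.9933/(240)·0.2262^3·0.9741^5 = +0.113892
  k=6: (−1)^1·2693.9933/(720)·0.2262^1·0.9741^7 = -0.704188
d^4_{-2,3}(2.6853) = +0.113892 -0.704188 = -0.590296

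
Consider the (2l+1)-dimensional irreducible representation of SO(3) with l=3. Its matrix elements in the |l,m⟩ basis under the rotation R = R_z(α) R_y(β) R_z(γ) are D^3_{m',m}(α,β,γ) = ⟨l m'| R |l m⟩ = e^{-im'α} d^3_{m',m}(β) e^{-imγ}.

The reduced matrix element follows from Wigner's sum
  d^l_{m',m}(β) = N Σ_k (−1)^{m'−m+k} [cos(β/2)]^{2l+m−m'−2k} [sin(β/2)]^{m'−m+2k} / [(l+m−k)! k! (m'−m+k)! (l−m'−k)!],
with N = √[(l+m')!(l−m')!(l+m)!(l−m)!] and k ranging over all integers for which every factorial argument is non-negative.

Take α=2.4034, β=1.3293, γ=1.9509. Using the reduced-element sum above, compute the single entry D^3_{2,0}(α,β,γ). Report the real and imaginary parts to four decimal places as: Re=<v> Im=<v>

Re=0.0291 Im=0.3074

D^3_{2,0}(2.4034,1.3293,1.9509) = e^{-i·2·2.4034}·d^3_{2,0}(1.3293)·e^{-i·0·1.9509}. Compute d first:
With c≡cos(β/2)=0.787133 and s≡sin(β/2)=0.616784, N=[120·1·6·6]^{1/2}=65.726707
The bounds max(0,m−m')=0 and min(l+m,l−m')=1 give 2 terms
  k=0: (−1)^2·65.7267/(12)·0.7871^4·0.6168^2 = +0.799868
  k=1: (−1)^3·65.7267/(12)·0.7871^2·0.6168^4 = -0.491120
d^3_{2,0}(1.3293) = +0.799868 -0.491120 = +0.308747
Phases: e^{-i·(2)·2.4034}=+0.094271+0.995547i, e^{-i·(0)·1.9509}=+1.000000+0.000000i ⇒ D=+0.029106+0.307372i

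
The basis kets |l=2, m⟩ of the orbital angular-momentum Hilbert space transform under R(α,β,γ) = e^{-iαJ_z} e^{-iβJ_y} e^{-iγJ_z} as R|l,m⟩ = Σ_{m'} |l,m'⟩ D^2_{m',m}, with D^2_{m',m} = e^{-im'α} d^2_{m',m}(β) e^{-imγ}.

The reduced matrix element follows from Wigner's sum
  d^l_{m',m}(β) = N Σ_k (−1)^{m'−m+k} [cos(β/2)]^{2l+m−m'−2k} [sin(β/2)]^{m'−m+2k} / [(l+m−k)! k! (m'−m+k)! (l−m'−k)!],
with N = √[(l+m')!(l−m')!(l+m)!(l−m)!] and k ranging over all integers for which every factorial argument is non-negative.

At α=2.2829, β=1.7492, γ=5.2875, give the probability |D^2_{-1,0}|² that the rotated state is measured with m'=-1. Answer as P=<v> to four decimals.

P=0.0457

D^2_{-1,0}(2.2829,1.7492,5.2875) = e^{-i·-1·2.2829}·d^2_{-1,0}(1.7492)·e^{-i·0·5.2875}. Compute d first:
Half-angle: c=0.641304, s=0.767287. N=√(1·6·2·2)=4.898979
k: max(0,(0)−(-1))=1 … min(2+(0),2−(-1))=2
  k=1: (−1)^0·4.8990/(2)·0.6413^3·0.7673^1 = +0.495707
  k=2: (−1)^1·4.8990/(2)·0.6413^1·0.7673^3 = -0.709599
d^2_{-1,0}(1.7492) = +0.495707 -0.709599 = -0.213892
|D^2_{-1,0}|² = |d^2_{-1,0}(β)|² = (-0.213892)² = 0.045750 (the z-rotation phases have unit modulus)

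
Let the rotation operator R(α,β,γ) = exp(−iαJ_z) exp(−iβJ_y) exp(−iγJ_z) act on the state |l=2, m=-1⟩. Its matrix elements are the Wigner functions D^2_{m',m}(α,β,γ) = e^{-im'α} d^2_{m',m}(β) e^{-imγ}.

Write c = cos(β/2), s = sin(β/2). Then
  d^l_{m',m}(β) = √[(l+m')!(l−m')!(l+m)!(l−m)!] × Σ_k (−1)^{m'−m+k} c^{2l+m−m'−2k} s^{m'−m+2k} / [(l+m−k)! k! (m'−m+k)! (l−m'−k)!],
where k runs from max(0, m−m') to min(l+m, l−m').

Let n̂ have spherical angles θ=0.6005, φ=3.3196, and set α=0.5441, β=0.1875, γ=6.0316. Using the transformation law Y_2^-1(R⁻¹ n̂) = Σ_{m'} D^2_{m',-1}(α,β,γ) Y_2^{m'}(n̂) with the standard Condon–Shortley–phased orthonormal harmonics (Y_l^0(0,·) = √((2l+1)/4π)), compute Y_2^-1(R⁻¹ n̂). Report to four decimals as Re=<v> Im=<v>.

Re=-0.3859 Im=-0.0157

Need the full column D^2_{m',-1} for m'=−2..2 at α=0.5441, β=0.1875, γ=6.0316.
cos(β/2)=0.995609, sin(β/2)=0.093613
d^2_{-2,-1}: single k=1 term ⇒ +0.184770;  D = +0.123792+0.137169i
d^2_{-1,-1}: k∈[0..1] ⇒ +0.982550 -0.026060 = +0.956490;  D = +0.915860+0.275815i
d^2_{0,-1}: k∈[0..1] ⇒ -0.226296 +0.002001 = -0.224295;  D = -0.217234+0.055836i
d^2_{1,-1}: k∈[0..1] ⇒ +0.026060 -0.000077 = +0.025983;  D = +0.018183-0.018561i
d^2_{2,-1}: single k=0 term ⇒ -0.001634;  D = -0.000374+0.001590i
Y_2^{m'}(θ=0.6005,φ=3.3196) and Σ D·Y over m':
  (+0.1238+0.1372i)·(+0.1156-0.0430i)  (+0.9159+0.2758i)·(-0.3545+0.0638i)  (-0.2172+0.0558i)·(+0.3287+0.0000i)  (+0.0182-0.0186i)·(+0.3545+0.0638i)  (-0.0004+0.0016i)·(+0.1156+0.0430i)
Y_2^-1(R⁻¹ n̂) = -0.385913-0.015725i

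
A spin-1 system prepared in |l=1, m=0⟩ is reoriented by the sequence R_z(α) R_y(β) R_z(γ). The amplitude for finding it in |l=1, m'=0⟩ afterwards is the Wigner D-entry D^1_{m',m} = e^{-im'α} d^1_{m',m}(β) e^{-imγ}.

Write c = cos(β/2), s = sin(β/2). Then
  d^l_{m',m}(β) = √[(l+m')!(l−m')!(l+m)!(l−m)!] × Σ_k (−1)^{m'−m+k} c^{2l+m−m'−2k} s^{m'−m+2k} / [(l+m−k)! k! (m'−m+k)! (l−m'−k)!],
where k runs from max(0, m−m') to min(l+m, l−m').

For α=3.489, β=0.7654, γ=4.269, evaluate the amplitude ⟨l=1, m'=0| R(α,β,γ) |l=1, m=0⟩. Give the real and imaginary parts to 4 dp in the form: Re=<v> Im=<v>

Split into d^1_{0,0}(β=0.7654) × two z-phases.
With c≡cos(β/2)=0.927660 and s≡sin(β/2)=0.373427, N=[1·1·1·1]^{1/2}=1.000000
Admissible k: 0..1 (factorial args all ≥0)
  k=0: (−1)^0·1.0000/(1)·0.9277^2·0.3734^0 = +0.860553
  k=1: (−1)^1·1.0000/(1)·0.9277^0·0.3734^2 = -0.139447
d^1_{0,0}(0.7654) = +0.860553 -0.139447 = +0.721105
Attach z-rotation phases: D = e^{-i(0)(3.489)}·(+0.721105)·e^{-i(0)(4.269)} = +0.721105+0.000000i

Re=0.7211 Im=0.0000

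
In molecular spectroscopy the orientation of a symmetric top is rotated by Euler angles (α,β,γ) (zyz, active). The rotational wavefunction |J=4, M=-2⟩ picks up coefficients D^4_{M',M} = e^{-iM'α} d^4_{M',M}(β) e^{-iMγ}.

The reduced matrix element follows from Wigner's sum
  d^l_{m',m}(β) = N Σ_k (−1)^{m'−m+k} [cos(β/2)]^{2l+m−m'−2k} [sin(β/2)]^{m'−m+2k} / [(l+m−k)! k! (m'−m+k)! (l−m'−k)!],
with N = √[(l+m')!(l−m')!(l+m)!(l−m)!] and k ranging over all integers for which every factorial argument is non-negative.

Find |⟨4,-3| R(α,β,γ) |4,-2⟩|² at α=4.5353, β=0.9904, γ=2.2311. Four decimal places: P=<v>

P=0.0082

First d^4_{-3,-2}(β=0.9904), then the phase factors e^{-i(-3)α} and e^{-i(-2)γ}:
Half-angle: c=0.879874, s=0.475208. N=√(1·5040·2·720)=2693.993318
k∈{1,2} keeps every argument non-negative
  k=1: (−1)^0·2693.9933/(720)·0.8799^7·0.4752^1 = +0.725922
  k=2: (−1)^1·2693.9933/(240)·0.8799^5·0.4752^3 = -0.635239
d^4_{-3,-2}(0.9904) = +0.725922 -0.635239 = +0.090683
|D^4_{-3,-2}|² = |d^4_{-3,-2}(β)|² = (+0.090683)² = 0.008223 (the z-rotation phases have unit modulus)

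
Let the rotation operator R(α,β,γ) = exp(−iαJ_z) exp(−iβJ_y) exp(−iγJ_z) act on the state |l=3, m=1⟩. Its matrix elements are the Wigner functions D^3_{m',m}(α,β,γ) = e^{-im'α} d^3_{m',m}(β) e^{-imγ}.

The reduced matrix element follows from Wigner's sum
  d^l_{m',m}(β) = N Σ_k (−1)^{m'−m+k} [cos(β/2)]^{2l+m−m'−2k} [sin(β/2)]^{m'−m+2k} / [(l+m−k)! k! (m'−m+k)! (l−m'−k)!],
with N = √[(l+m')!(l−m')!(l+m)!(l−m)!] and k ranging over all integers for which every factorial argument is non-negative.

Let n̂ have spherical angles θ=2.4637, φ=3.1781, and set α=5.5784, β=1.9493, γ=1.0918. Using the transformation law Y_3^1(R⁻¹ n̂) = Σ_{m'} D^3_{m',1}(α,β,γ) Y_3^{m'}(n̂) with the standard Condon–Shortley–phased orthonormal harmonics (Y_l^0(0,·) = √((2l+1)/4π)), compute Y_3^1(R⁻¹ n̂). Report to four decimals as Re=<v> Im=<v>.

Need the full column D^3_{m',1} for m'=−3..3 at α=5.5784, β=1.9493, γ=1.0918.
cos(β/2)=0.561458, sin(β/2)=0.827505
d^3_{-3,1}: single k=4 term ⇒ +0.572484;  D = -0.571291+0.036936i
d^3_{-2,1}: k∈[3..4] ⇒ +0.634299 -0.688924 = -0.054625;  D = +0.043808+0.032632i
d^3_{-1,1}: k∈[2..4] ⇒ +0.408283 -1.182517 +0.321089 = -0.453146;  D = +0.101448+0.441644i
d^3_{0,1}: k∈[1..3] ⇒ +0.159936 -1.042259 +0.754678 = -0.127644;  D = -0.058830+0.113279i
d^3_{1,1}: k∈[0..2] ⇒ +0.031326 -0.544377 +0.886888 = +0.373837;  D = +0.346188-0.141096i
d^3_{2,1}: k∈[0..1] ⇒ -0.146001 +0.634299 = +0.488297;  D = +0.463851+0.152568i
d^3_{3,1}: single k=0 term ⇒ +0.263545;  D = +0.137356+0.224921i
Y_3^{m'}(θ=2.4637,φ=3.1781) and Σ D·Y over m':
  (-0.5713+0.0369i)·(-0.1023+0.0112i)  (+0.0438+0.0326i)·(-0.3123+0.0228i)  (+0.1014+0.4416i)·(-0.4119+0.0150i)  (-0.0588+0.1133i)·(-0.0097+0.0000i)  (+0.3462-0.1411i)·(+0.4119+0.0150i)  (+0.4639+0.1526i)·(-0.3123-0.0228i)  (+0.1374+0.2249i)·(+0.1023+0.0112i)
Y_3^1(R⁻¹ n̂) = +0.010618-0.287448i

Re=0.0106 Im=-0.2874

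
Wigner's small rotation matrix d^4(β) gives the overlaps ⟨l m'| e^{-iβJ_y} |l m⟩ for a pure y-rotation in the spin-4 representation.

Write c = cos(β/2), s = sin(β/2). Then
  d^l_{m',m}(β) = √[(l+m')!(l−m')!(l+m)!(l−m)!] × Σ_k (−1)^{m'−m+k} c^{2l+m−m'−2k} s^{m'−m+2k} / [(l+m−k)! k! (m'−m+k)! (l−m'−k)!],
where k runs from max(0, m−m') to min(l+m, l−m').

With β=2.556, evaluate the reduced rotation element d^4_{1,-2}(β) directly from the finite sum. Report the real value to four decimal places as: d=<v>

d^4_{1,-2}(β=2.556) via Wigner's sum:
With c≡cos(β/2)=0.288631 and s≡sin(β/2)=0.957441, N=[120·6·2·720]^{1/2}=1018.233765
k: max(0,(-2)−(1))=0 … min(4+(-2),4−(1))=2
  k=0: (−1)^3·1018.2338/(72)·0.2886^5·0.9574^3 = -0.024864
  k=1: (−1)^4·1018.2338/(48)·0.2886^3·0.9574^5 = +0.410386
  k=2: (−1)^5·1018.2338/(240)·0.2886^1·0.9574^7 = -0.903153
d^4_{1,-2}(2.556) = -0.024864 +0.410386 -0.903153 = -0.517630

d=-0.5176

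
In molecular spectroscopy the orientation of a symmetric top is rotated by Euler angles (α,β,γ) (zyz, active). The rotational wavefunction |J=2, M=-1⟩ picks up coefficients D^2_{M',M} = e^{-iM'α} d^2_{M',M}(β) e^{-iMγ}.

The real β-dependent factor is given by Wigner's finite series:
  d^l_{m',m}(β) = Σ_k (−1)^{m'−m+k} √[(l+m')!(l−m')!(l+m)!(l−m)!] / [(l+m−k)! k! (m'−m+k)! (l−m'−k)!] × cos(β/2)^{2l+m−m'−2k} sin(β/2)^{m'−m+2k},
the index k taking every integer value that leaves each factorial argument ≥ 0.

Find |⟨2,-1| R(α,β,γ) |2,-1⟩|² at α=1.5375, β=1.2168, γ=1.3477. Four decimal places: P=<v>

P=0.0426

D^2_{-1,-1}(1.5375,1.2168,1.3477) = e^{-i·-1·1.5375}·d^2_{-1,-1}(1.2168)·e^{-i·-1·1.3477}. Compute d first:
c=cos(1.2168/2)=0.820564, s=sin(1.2168/2)=0.571555; N=√[1·6·1·6]=6.000000
k: max(0,(-1)−(-1))=0 … min(2+(-1),2−(-1))=1
  k=0: (−1)^0·6.0000/(6)·0.8206^4·0.5716^0 = +0.453366
  k=1: (−1)^1·6.0000/(2)·0.8206^2·0.5716^2 = -0.659876
d^2_{-1,-1}(1.2168) = +0.453366 -0.659876 = -0.206510
|D^2_{-1,-1}|² = |d^2_{-1,-1}(β)|² = (-0.206510)² = 0.042646 (the z-rotation phases have unit modulus)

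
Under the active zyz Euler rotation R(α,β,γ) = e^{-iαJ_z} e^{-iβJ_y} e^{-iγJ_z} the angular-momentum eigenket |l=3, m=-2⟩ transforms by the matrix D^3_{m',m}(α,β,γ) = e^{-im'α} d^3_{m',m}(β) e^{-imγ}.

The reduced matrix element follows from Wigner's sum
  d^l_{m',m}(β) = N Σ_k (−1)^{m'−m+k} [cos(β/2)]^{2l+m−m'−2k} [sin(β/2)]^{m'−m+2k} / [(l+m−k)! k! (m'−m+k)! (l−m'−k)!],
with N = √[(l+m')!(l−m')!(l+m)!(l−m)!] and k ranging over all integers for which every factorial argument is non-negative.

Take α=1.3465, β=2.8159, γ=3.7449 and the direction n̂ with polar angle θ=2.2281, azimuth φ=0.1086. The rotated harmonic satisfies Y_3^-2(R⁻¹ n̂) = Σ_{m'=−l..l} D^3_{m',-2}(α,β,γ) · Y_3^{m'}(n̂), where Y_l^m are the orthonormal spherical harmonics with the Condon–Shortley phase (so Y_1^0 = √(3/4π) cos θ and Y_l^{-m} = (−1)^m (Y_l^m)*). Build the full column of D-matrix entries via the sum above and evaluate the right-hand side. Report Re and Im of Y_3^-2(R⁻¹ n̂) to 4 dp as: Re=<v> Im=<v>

Need the full column D^3_{m',-2} for m'=−3..3 at α=1.3465, β=2.8159, γ=3.7449.
cos(β/2)=0.162128, sin(β/2)=0.986770
d^3_{-3,-2}: single k=1 term ⇒ +0.000271;  D = +0.000138-0.000233i
d^3_{-2,-2}: k∈[0..1] ⇒ +0.000018 -0.003364 = -0.003346;  D = +0.002430+0.002300i
d^3_{-1,-2}: k∈[0..1] ⇒ -0.000350 +0.025897 = +0.025547;  D = -0.021250+0.014181i
d^3_{0,-2}: k∈[0..1] ⇒ +0.003685 -0.136502 = -0.132817;  D = -0.047307-0.124106i
d^3_{1,-2}: k∈[0..1] ⇒ -0.025897 +0.479663 = +0.453766;  D = +0.449334-0.063268i
d^3_{2,-2}: k∈[0..1] ⇒ +0.124608 -0.923199 = -0.798590;  D = -0.067330+0.795747i
d^3_{3,-2}: single k=0 term ⇒ -0.371545;  D = +0.353981+0.112886i
Y_3^{m'}(θ=2.2281,φ=0.1086) and Σ D·Y over m':
  (+0.0001-0.0002i)·(+0.1961-0.0663i)  (+0.0024+0.0023i)·(-0.3821+0.0843i)  (-0.0212+0.0142i)·(+0.2204-0.0240i)  (-0.0473-0.1241i)·(+0.2584+0.0000i)  (+0.4493-0.0633i)·(-0.2204-0.0240i)  (-0.0673+0.7957i)·(-0.3821-0.0843i)  (+0.3540+0.1129i)·(-0.1961-0.0663i)
Y_3^-2(R⁻¹ n̂) = -0.087332-0.370008i

Re=-0.0873 Im=-0.3700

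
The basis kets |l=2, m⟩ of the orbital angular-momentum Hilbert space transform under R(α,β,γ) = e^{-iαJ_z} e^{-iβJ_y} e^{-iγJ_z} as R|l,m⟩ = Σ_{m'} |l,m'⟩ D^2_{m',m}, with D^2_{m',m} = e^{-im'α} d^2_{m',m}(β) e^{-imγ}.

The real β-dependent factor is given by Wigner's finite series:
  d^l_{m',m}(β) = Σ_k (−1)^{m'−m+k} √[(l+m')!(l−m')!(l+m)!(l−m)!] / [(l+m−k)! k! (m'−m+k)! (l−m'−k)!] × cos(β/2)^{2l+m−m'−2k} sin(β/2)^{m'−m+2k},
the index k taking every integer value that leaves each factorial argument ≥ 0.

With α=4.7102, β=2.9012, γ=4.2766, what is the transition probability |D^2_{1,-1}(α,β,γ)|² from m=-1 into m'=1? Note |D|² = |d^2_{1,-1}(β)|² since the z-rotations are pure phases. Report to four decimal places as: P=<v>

Split into d^2_{1,-1}(β=2.9012) × two z-phases.
c=cos(2.9012/2)=0.119907, s=sin(2.9012/2)=0.992785; N=√[6·1·1·6]=6.000000
Admissible k: 0..1 (factorial args all ≥0)
  k=0: (−1)^2·6.0000/(2)·0.1199^2·0.9928^2 = +0.042513
  k=1: (−1)^3·6.0000/(6)·0.1199^0·0.9928^4 = -0.971451
d^2_{1,-1}(2.9012) = +0.042513 -0.971451 = -0.928938
|D^2_{1,-1}|² = |d^2_{1,-1}(β)|² = (-0.928938)² = 0.862926 (the z-rotation phases have unit modulus)

P=0.8629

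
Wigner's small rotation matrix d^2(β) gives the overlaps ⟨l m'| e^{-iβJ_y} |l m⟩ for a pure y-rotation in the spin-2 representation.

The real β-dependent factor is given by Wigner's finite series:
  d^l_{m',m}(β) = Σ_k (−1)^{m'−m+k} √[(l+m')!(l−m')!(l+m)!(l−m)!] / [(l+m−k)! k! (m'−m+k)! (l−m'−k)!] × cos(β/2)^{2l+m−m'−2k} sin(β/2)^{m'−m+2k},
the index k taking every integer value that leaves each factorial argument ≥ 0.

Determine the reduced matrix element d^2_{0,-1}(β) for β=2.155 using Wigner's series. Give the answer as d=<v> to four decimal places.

d^2_{0,-1}(β=2.155) via Wigner's sum:
c=cos(2.155/2)=0.473532, s=sin(2.155/2)=0.880777; N=√[2·2·1·6]=4.898979
The bounds max(0,m−m')=0 and min(l+m,l−m')=1 give 2 terms
  k=0: (−1)^1·4.8990/(2)·0.4735^3·0.8808^1 = -0.229081
  k=1: (−1)^2·4.8990/(2)·0.4735^1·0.8808^3 = +0.792542
d^2_{0,-1}(2.155) = -0.229081 +0.792542 = +0.563461

d=0.5635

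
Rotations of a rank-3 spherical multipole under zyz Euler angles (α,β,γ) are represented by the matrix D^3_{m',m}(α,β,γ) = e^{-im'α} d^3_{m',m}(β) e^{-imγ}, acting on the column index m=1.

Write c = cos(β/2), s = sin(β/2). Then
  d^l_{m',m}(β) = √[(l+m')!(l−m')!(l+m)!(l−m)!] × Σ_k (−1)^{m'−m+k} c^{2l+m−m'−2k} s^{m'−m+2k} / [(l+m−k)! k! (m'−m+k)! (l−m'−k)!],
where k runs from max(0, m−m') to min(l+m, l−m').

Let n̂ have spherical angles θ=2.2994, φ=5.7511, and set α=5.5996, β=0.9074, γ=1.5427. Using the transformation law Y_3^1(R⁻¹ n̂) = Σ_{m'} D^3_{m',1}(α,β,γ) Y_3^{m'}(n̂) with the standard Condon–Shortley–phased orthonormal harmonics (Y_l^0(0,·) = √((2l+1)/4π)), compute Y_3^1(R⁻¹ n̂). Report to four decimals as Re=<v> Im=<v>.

Need the full column D^3_{m',1} for m'=−3..3 at α=5.5996, β=0.9074, γ=1.5427.
cos(β/2)=0.898832, sin(β/2)=0.438294
d^3_{-3,1}: single k=4 term ⇒ +0.115469;  D = -0.103880+0.050419i
d^3_{-2,1}: k∈[3..4] ⇒ +0.386689 -0.045973 = +0.340716;  D = -0.331609-0.078247i
d^3_{-1,1}: k∈[2..4] ⇒ +0.752309 -0.238512 +0.007089 = +0.520886;  D = -0.317505-0.412932i
d^3_{0,1}: k∈[1..3] ⇒ +0.890734 -0.635395 +0.050361 = +0.305700;  D = +0.008588-0.305579i
d^3_{1,1}: k∈[0..2] ⇒ +0.527315 -1.003078 +0.178884 = -0.296880;  D = -0.193894+0.224816i
d^3_{2,1}: k∈[0..1] ⇒ -0.813125 +0.386689 = -0.426436;  D = -0.419883+0.074468i
d^3_{3,1}: single k=0 term ⇒ +0.485613;  D = +0.424276+0.236241i
Y_3^{m'}(θ=2.2994,φ=5.7511) and Σ D·Y over m':
  (-0.1039+0.0504i)·(-0.0044+0.1732i)  (-0.3316-0.0782i)·(-0.1838-0.3312i)  (-0.3175-0.4129i)·(+0.2528+0.1488i)  (+0.0086-0.3056i)·(+0.1946+0.0000i)  (-0.1939+0.2248i)·(-0.2528+0.1488i)  (-0.4199+0.0745i)·(-0.1838+0.3312i)  (+0.4243+0.2362i)·(+0.0044+0.1732i)
Y_3^1(R⁻¹ n̂) = +0.038637-0.269039i

Re=0.0386 Im=-0.2690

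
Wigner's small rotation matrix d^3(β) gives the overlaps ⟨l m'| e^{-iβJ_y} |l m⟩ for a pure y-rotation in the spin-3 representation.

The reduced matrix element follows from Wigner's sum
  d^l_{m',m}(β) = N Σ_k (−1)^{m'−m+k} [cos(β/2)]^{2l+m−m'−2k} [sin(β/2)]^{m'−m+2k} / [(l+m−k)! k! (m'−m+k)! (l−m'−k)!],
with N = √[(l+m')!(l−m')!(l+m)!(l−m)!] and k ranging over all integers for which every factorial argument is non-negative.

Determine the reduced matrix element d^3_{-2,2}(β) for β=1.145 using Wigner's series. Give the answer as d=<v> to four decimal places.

d=0.2790

d^3_{-2,2}(β=1.145) via Wigner's sum:
Half-angle: c=0.840549, s=0.541735. N=√(1·120·120·1)=120.000000
The bounds max(0,m−m')=4 and min(l+m,l−m')=5 give 2 terms
  k=4: (−1)^0·120.0000/(24)·0.8405^2·0.5417^4 = +0.304260
  k=5: (−1)^1·120.0000/(120)·0.8405^0·0.5417^6 = -0.025277
d^3_{-2,2}(1.145) = +0.304260 -0.025277 = +0.278983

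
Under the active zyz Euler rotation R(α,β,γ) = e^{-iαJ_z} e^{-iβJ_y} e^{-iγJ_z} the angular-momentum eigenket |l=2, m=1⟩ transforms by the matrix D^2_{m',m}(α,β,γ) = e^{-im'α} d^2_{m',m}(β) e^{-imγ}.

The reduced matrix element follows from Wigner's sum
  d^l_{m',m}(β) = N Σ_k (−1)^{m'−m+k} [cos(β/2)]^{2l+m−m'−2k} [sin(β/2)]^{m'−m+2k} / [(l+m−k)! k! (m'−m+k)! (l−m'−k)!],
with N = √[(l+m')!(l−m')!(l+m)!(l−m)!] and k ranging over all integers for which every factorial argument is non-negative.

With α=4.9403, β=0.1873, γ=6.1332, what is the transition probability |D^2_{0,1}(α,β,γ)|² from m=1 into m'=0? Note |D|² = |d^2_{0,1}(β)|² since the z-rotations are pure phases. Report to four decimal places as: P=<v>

First d^2_{0,1}(β=0.1873), then the phase factors e^{-i(0)α} and e^{-i(1)γ}:
With c≡cos(β/2)=0.995618 and s≡sin(β/2)=0.093513, N=[2·2·6·1]^{1/2}=4.898979
The bounds max(0,m−m')=1 and min(l+m,l−m')=2 give 2 terms
  k=1: (−1)^0·4.8990/(2)·0.9956^3·0.0935^1 = +0.226062
  k=2: (−1)^1·4.8990/(2)·0.9956^1·0.0935^3 = -0.001994
d^2_{0,1}(0.1873) = +0.226062 -0.001994 = +0.224067
|D^2_{0,1}|² = |d^2_{0,1}(β)|² = (+0.224067)² = 0.050206 (the z-rotation phases have unit modulus)

P=0.0502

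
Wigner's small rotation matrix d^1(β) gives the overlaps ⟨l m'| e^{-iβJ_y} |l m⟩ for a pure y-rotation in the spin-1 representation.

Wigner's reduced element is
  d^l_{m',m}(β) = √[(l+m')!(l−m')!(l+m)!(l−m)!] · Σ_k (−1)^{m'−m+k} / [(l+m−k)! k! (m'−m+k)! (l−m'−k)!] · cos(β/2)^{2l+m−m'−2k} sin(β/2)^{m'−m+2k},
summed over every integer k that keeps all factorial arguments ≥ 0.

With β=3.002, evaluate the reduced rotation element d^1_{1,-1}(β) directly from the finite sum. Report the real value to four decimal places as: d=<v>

d=0.9951

d^1_{1,-1}(β=3.002) via Wigner's sum:
c=cos(3.002/2)=0.069740, s=sin(3.002/2)=0.997565; N=√[2·1·1·2]=2.000000
The bounds max(0,m−m')=0 and min(l+m,l−m')=0 give 1 term
  k=0: (−1)^2·2.0000/(2)·0.0697^0·0.9976^2 = +0.995136
d^1_{1,-1}(3.002) = +0.995136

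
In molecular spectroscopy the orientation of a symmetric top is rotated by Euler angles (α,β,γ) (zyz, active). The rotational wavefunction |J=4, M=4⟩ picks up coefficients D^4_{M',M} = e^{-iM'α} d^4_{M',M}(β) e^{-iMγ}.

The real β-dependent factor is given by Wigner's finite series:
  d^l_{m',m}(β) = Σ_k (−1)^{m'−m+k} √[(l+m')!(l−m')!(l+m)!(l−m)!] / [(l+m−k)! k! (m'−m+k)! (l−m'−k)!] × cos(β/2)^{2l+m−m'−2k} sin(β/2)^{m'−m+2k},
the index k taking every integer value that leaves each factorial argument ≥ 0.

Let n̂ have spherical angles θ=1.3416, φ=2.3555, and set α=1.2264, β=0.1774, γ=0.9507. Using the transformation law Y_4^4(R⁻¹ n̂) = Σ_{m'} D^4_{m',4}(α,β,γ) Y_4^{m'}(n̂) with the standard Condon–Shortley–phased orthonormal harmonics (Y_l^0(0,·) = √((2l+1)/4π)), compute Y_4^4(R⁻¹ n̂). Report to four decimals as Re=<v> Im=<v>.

Re=0.2315 Im=0.2859

Need the full column D^4_{m',4} for m'=−4..4 at α=1.2264, β=0.1774, γ=0.9507.
cos(β/2)=0.996069, sin(β/2)=0.088584
d^4_{-4,4}: single k=8 term ⇒ +0.000000;  D = +0.000000+0.000000i
d^4_{-3,4}: single k=7 term ⇒ +0.000000;  D = +0.000000-0.000000i
d^4_{-2,4}: single k=6 term ⇒ +0.000003;  D = +0.000001-0.000002i
d^4_{-1,4}: single k=5 term ⇒ +0.000040;  D = -0.000034-0.000022i
d^4_{0,4}: single k=4 term ⇒ +0.000507;  D = -0.000400+0.000311i
d^4_{1,4}: single k=3 term ⇒ +0.005100;  D = +0.001589+0.004847i
d^4_{2,4}: single k=2 term ⇒ +0.040553;  D = +0.040538+0.001119i
d^4_{3,4}: single k=1 term ⇒ +0.243739;  D = +0.088590-0.227069i
d^4_{4,4}: single k=0 term ⇒ +0.968979;  D = -0.730794-0.636287i
Y_4^{m'}(θ=1.3416,φ=2.3555) and Σ D·Y over m':
  (+0.0000+0.0000i)·(-0.3980-0.0011i)  (+0.0000-0.0000i)·(+0.1861-0.1853i)  (+0.0000-0.0000i)·(+0.0003-0.2026i)  (-0.0000-0.0000i)·(+0.1952+0.1954i)  (-0.0004+0.0003i)·(+0.1634+0.0000i)  (+0.0016+0.0048i)·(-0.1952+0.1954i)  (+0.0405+0.0011i)·(+0.0003+0.2026i)  (+0.0886-0.2271i)·(-0.1861-0.1853i)  (-0.7308-0.6363i)·(-0.3980+0.0011i)
Y_4^4(R⁻¹ n̂) = +0.231468+0.285909i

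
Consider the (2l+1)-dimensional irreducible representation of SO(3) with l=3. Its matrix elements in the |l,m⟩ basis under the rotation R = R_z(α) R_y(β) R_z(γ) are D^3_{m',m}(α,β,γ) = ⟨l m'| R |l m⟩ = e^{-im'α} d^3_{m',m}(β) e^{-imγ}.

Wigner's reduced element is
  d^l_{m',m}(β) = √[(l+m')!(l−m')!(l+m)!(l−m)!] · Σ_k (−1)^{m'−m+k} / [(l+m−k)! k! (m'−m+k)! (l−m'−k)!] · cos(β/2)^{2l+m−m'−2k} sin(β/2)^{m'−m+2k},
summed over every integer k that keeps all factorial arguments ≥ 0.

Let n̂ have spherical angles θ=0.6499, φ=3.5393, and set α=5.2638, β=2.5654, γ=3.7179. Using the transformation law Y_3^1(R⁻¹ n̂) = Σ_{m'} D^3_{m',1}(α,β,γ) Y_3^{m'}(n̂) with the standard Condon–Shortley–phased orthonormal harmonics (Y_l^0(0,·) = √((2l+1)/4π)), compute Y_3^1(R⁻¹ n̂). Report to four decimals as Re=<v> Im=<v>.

Need the full column D^3_{m',1} for m'=−3..3 at α=5.2638, β=2.5654, γ=3.7179.
cos(β/2)=0.284128, sin(β/2)=0.958786
d^3_{-3,1}: single k=4 term ⇒ +0.264216;  D = +0.232769-0.125016i
d^3_{-2,1}: k∈[3..4] ⇒ +0.127860 -0.727986 = -0.600125;  D = -0.518847-0.301577i
d^3_{-1,1}: k∈[2..4] ⇒ +0.035946 -0.545763 +0.776840 = +0.267022;  D = +0.006647+0.266940i
d^3_{0,1}: k∈[1..3] ⇒ +0.006150 -0.210096 +0.797468 = +0.593523;  D = -0.497657+0.323429i
d^3_{1,1}: k∈[0..2] ⇒ +0.000526 -0.047928 +0.409322 = +0.361921;  D = -0.326972-0.155163i
d^3_{2,1}: k∈[0..1] ⇒ -0.005614 +0.127860 = +0.122246;  D = -0.013217-0.121529i
d^3_{3,1}: single k=0 term ⇒ +0.023203;  D = +0.018334-0.014221i
Y_3^{m'}(θ=0.6499,φ=3.5393) and Σ D·Y over m':
  (+0.2328-0.1250i)·(-0.0341+0.0859i)  (-0.5188-0.3016i)·(+0.2085-0.2128i)  (+0.0066+0.2669i)·(-0.3911+0.1643i)  (-0.4977+0.3234i)·(+0.0503+0.0000i)  (-0.3270-0.1552i)·(+0.3911+0.1643i)  (-0.0132-0.1215i)·(+0.2085+0.2128i)  (+0.0183-0.0142i)·(+0.0341+0.0859i)
Y_3^1(R⁻¹ n̂) = -0.318475-0.156757i

Re=-0.3185 Im=-0.1568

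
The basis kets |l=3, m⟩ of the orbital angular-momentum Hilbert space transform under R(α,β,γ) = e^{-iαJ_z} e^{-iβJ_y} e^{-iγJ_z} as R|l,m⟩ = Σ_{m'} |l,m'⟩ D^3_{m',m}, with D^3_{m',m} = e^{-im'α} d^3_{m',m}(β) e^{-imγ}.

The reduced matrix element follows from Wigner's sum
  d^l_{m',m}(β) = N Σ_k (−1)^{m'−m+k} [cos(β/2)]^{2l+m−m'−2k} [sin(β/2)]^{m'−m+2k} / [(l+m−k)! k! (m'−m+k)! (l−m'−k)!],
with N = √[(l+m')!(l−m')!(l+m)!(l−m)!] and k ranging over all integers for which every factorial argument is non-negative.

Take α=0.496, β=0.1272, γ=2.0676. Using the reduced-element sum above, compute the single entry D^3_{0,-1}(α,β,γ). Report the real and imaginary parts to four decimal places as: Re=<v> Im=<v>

Re=0.1026 Im=-0.1893

D^3_{0,-1}(0.496,0.1272,2.0676) = e^{-i·0·0.496}·d^3_{0,-1}(0.1272)·e^{-i·-1·2.0676}. Compute d first:
c=cos(0.1272/2)=0.997978, s=sin(0.1272/2)=0.063557; N=√[6·6·2·24]=41.569219
k∈{0,1,2} keeps every argument non-negative
  k=0: (−1)^1·41.5692/(12)·0.9980^5·0.0636^1 = -0.217952
  k=1: (−1)^2·41.5692/(4)·0.9980^3·0.0636^3 = +0.002652
  k=2: (−1)^3·41.5692/(12)·0.9980^1·0.0636^5 = -0.000004
d^3_{0,-1}(0.1272) = -0.217952 +0.002652 -0.000004 = -0.215303
Phases: e^{-i·(0)·0.496}=+1.000000+0.000000i, e^{-i·(-1)·2.0676}=-0.476618+0.879110i ⇒ D=+0.102617-0.189275i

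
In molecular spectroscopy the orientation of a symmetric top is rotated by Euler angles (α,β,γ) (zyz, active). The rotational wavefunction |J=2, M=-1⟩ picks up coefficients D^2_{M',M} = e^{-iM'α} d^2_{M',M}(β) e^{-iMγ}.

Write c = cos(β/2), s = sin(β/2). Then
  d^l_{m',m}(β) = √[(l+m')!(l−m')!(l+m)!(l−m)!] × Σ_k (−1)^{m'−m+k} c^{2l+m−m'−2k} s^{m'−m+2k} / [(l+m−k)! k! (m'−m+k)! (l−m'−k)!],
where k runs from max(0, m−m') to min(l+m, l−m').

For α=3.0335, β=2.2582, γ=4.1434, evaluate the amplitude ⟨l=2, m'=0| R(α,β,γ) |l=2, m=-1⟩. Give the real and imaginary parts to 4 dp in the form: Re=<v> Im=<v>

D^2_{0,-1}(3.0335,2.2582,4.1434) = e^{-i·0·3.0335}·d^2_{0,-1}(2.2582)·e^{-i·-1·4.1434}. Compute d first:
Half-angle: c=0.427474, s=0.904028. N=√(2·2·1·6)=4.898979
k: max(0,(-1)−(0))=0 … min(2+(-1),2−(0))=1
  k=0: (−1)^1·4.8990/(2)·0.4275^3·0.9040^1 = -0.172976
  k=1: (−1)^2·4.8990/(2)·0.4275^1·0.9040^3 = +0.773625
d^2_{0,-1}(2.2582) = -0.172976 +0.773625 = +0.600649
D = (+1.000000+0.000000i)·(+0.600649)·(-0.538781-0.842446i) = -0.323618-0.506014i

Re=-0.3236 Im=-0.5060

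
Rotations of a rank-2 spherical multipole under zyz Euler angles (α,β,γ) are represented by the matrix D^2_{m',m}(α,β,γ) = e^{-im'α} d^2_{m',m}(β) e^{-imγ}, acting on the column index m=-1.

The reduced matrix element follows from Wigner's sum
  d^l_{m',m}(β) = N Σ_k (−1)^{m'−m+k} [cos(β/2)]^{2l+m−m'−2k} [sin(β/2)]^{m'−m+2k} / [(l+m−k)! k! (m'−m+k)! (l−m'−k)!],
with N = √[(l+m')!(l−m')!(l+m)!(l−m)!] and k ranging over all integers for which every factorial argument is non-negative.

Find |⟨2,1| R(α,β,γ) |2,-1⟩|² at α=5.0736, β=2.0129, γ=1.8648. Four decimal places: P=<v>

D^2_{1,-1}(5.0736,2.0129,1.8648) = e^{-i·1·5.0736}·d^2_{1,-1}(2.0129)·e^{-i·-1·1.8648}. Compute d first:
Half-angle: c=0.534864, s=0.844938. N=√(6·1·1·6)=6.000000
k: max(0,(-1)−(1))=0 … min(2+(-1),2−(1))=1
  k=0: (−1)^2·6.0000/(2)·0.5349^2·0.8449^2 = +0.612714
  k=1: (−1)^3·6.0000/(6)·0.5349^0·0.8449^4 = -0.509683
d^2_{1,-1}(2.0129) = +0.612714 -0.509683 = +0.103030
|D^2_{1,-1}|² = |d^2_{1,-1}(β)|² = (+0.103030)² = 0.010615 (the z-rotation phases have unit modulus)

P=0.0106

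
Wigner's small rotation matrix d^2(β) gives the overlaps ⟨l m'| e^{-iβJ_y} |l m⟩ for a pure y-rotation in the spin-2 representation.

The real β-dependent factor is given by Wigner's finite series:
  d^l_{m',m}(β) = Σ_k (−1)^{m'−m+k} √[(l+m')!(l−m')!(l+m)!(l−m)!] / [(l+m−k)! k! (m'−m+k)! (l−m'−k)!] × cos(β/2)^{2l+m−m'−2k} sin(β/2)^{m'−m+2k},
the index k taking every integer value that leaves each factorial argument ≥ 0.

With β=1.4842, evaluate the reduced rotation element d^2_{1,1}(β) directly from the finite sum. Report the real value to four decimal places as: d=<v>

d^2_{1,1}(β=1.4842) via Wigner's sum:
With c≡cos(β/2)=0.737051 and s≡sin(β/2)=0.675837, N=[6·1·6·1]^{1/2}=6.000000
k: max(0,(1)−(1))=0 … min(2+(1),2−(1))=1
  k=0: (−1)^0·6.0000/(6)·0.7371^4·0.6758^0 = +0.295114
  k=1: (−1)^1·6.0000/(2)·0.7371^2·0.6758^2 = -0.744390
d^2_{1,1}(1.4842) = +0.295114 -0.744390 = -0.449276

d=-0.4493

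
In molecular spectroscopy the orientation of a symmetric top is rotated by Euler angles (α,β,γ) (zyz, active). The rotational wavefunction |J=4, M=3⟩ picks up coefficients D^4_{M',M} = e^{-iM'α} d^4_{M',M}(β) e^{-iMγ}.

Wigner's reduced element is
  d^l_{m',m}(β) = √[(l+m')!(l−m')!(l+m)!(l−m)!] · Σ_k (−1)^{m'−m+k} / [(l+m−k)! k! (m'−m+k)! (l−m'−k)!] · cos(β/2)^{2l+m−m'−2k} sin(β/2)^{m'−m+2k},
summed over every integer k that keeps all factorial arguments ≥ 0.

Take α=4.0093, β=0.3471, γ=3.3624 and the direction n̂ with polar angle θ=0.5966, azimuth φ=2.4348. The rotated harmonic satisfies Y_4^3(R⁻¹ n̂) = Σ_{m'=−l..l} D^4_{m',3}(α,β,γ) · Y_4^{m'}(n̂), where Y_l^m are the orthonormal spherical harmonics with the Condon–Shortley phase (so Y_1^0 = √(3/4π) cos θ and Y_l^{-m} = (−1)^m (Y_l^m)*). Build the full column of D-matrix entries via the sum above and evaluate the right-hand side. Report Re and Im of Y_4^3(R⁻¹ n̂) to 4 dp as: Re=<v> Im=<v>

Need the full column D^4_{m',3} for m'=−4..4 at α=4.0093, β=0.3471, γ=3.3624.
cos(β/2)=0.984978, sin(β/2)=0.172680
d^4_{-4,3}: single k=7 term ⇒ +0.000013;  D = +0.000012-0.000004i
d^4_{-3,3}: k∈[6..7] ⇒ +0.000180 -0.000001 = +0.000179;  D = -0.000065+0.000167i
d^4_{-2,3}: k∈[5..6] ⇒ +0.001647 -0.000017 = +0.001630;  D = -0.000778-0.001432i
d^4_{-1,3}: k∈[4..5] ⇒ +0.011071 -0.000204 = +0.010867;  D = +0.010639+0.002215i
d^4_{0,3}: k∈[3..4] ⇒ +0.056484 -0.001736 = +0.054748;  D = -0.043169+0.033671i
d^4_{1,3}: k∈[2..3] ⇒ +0.216129 -0.011071 = +0.205058;  D = +0.008337-0.204889i
d^4_{2,3}: k∈[1..2] ⇒ +0.581155 -0.053585 = +0.527570;  D = +0.388255+0.357195i
d^4_{3,3}: k∈[0..1] ⇒ +0.885956 -0.190608 = +0.695348;  D = -0.690013+0.085969i
d^4_{4,3}: single k=0 term ⇒ -0.439312;  D = -0.240436+0.367675i
Y_4^{m'}(θ=0.5966,φ=2.4348) and Σ D·Y over m':
  (+0.0000-0.0000i)·(-0.0419+0.0136i)  (-0.0001+0.0002i)·(+0.0959-0.1566i)  (-0.0008-0.0014i)·(+0.0627+0.3953i)  (+0.0106+0.0022i)·(-0.2994-0.2557i)  (-0.0432+0.0337i)·(-0.1205+0.0000i)  (+0.0083-0.2049i)·(+0.2994-0.2557i)  (+0.3883+0.3572i)·(+0.0627-0.3953i)  (-0.6900+0.0860i)·(-0.0959-0.1566i)  (-0.2404+0.3677i)·(-0.0419-0.0136i)
Y_4^3(R⁻¹ n̂) = +0.213509-0.114711i

Re=0.2135 Im=-0.1147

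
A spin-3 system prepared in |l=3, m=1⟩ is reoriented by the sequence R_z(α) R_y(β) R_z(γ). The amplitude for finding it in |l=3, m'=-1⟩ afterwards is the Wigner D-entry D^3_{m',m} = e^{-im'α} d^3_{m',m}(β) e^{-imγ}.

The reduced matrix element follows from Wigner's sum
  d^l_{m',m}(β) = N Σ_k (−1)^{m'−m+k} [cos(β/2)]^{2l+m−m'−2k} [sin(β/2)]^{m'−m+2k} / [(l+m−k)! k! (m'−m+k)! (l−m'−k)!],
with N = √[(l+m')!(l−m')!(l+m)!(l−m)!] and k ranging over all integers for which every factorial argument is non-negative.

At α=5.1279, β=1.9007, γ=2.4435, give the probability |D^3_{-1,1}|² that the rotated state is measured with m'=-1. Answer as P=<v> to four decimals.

D^3_{-1,1}(5.1279,1.9007,2.4435) = e^{-i·-1·5.1279}·d^3_{-1,1}(1.9007)·e^{-i·1·2.4435}. Compute d first:
With c≡cos(β/2)=0.581398 and s≡sin(β/2)=0.813619, N=[2·24·24·2]^{1/2}=48.000000
k: max(0,(1)−(-1))=2 … min(3+(1),3−(-1))=4
  k=2: (−1)^0·48.0000/(8)·0.5814^4·0.8136^2 = +0.453825
  k=3: (−1)^1·48.0000/(6)·0.5814^2·0.8136^4 = -1.185010
  k=4: (−1)^2·48.0000/(48)·0.5814^0·0.8136^6 = +0.290086
d^3_{-1,1}(1.9007) = +0.453825 -1.185010 +0.290086 = -0.441099
|D^3_{-1,1}|² = |d^3_{-1,1}(β)|² = (-0.441099)² = 0.194568 (the z-rotation phases have unit modulus)

P=0.1946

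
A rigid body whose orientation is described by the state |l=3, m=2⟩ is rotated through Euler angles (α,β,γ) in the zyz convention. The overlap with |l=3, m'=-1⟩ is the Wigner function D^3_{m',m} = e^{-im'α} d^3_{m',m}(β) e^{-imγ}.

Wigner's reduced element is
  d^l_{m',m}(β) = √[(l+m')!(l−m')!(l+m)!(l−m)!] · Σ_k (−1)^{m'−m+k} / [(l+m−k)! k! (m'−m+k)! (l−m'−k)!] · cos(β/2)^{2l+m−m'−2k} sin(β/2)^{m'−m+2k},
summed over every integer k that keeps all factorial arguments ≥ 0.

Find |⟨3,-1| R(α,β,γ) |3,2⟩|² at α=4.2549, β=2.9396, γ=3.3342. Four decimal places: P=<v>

P=0.0927

D^3_{-1,2}(4.2549,2.9396,3.3342) = e^{-i·-1·4.2549}·d^3_{-1,2}(2.9396)·e^{-i·2·3.3342}. Compute d first:
c=cos(2.9396/2)=0.100825, s=sin(2.9396/2)=0.994904; N=√[2·24·120·1]=75.894664
k∈{3,4} keeps every argument non-negative
  k=3: (−1)^0·75.8947/(12)·0.1008^3·0.9949^3 = +0.006384
  k=4: (−1)^1·75.8947/(24)·0.1008^1·0.9949^5 = -0.310795
d^3_{-1,2}(2.9396) = +0.006384 -0.310795 = -0.304411
|D^3_{-1,2}|² = |d^3_{-1,2}(β)|² = (-0.304411)² = 0.092666 (the z-rotation phases have unit modulus)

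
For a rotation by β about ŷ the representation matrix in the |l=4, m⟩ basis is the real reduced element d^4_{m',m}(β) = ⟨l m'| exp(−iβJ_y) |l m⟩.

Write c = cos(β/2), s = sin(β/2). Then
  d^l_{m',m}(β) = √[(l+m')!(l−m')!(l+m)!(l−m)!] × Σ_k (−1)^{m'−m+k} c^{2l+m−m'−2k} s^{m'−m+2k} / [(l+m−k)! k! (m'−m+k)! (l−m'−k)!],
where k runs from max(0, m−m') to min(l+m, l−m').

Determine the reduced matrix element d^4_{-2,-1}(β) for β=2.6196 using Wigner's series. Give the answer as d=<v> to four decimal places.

d=0.1830

d^4_{-2,-1}(β=2.6196) via Wigner's sum:
c=cos(2.6196/2)=0.258043, s=sin(2.6196/2)=0.966133; N=√[2·720·6·120]=1018.233765
Admissible k: 1..3 (factorial args all ≥0)
  k=1: (−1)^0·1018.2338/(240)·0.2580^7·0.9661^1 = +0.000312
  k=2: (−1)^1·1018.2338/(48)·0.2580^5·0.9661^3 = -0.021887
  k=3: (−1)^2·1018.2338/(72)·0.2580^3·0.9661^5 = +0.204540
d^4_{-2,-1}(2.6196) = +0.000312 -0.021887 +0.204540 = +0.182965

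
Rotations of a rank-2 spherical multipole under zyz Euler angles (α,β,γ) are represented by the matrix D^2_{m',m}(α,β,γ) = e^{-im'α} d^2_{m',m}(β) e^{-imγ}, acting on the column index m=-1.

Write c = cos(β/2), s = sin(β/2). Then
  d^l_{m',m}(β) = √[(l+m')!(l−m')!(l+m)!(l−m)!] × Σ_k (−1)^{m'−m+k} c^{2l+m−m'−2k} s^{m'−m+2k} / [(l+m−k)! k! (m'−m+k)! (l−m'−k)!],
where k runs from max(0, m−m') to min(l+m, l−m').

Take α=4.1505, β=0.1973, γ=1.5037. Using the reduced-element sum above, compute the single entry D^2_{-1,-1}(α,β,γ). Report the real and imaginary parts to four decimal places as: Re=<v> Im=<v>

First d^2_{-1,-1}(β=0.1973), then the phase factors e^{-i(-1)α} and e^{-i(-1)γ}:
c=cos(0.1973/2)=0.995138, s=sin(0.1973/2)=0.098490; N=√[1·6·1·6]=6.000000
k∈{0,1} keeps every argument non-negative
  k=0: (−1)^0·6.0000/(6)·0.9951^4·0.0985^0 = +0.980694
  k=1: (−1)^1·6.0000/(2)·0.9951^2·0.0985^2 = -0.028819
d^2_{-1,-1}(0.1973) = +0.980694 -0.028819 = +0.951875
Phases: e^{-i·(-1)·4.1505}=-0.532786-0.846250i, e^{-i·(-1)·1.5037}=+0.067046+0.997750i ⇒ D=+0.769710-0.560011i

Re=0.7697 Im=-0.5600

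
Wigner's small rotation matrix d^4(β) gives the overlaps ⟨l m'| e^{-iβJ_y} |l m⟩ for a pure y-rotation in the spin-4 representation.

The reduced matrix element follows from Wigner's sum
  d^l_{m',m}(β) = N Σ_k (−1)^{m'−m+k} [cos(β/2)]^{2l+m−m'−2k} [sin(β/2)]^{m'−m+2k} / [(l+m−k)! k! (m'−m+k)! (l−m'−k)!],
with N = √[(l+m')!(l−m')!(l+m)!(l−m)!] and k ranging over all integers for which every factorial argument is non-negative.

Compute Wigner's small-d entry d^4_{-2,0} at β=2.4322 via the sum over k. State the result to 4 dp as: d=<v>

d^4_{-2,0}(β=2.4322) via Wigner's sum:
Half-angle: c=0.347306, s=0.937752. N=√(2·720·24·24)=910.735966
k∈{2,3,4} keeps every argument non-negative
  k=2: (−1)^0·910.7360/(96)·0.3473^6·0.9378^2 = +0.014641
  k=3: (−1)^1·910.7360/(36)·0.3473^4·0.9378^4 = -0.284636
  k=4: (−1)^2·910.7360/(96)·0.3473^2·0.9378^6 = +0.778167
d^4_{-2,0}(2.4322) = +0.014641 -0.284636 +0.778167 = +0.508172

d=0.5082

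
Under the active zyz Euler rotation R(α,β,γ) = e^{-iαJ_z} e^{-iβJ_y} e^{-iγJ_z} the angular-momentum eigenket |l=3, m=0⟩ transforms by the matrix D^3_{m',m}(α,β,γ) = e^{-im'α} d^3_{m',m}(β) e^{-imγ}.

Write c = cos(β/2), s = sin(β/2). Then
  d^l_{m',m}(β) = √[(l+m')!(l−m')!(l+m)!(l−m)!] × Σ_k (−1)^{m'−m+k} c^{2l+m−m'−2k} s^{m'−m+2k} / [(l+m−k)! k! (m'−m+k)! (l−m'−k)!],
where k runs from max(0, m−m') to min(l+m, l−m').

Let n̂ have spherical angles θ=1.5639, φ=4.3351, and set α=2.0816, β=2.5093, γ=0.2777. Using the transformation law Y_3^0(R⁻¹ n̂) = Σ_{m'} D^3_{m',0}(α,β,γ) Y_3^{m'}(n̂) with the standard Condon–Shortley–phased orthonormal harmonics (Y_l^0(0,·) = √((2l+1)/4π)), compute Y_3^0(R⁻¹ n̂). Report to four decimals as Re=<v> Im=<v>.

Re=0.3225 Im=0.0000

Need the full column D^3_{m',0} for m'=−3..3 at α=2.0816, β=2.5093, γ=0.2777.
cos(β/2)=0.310906, sin(β/2)=0.950441
d^3_{-3,0}: single k=3 term ⇒ +0.115393;  D = +0.115308-0.004428i
d^3_{-2,0}: k∈[2..3] ⇒ +0.046230 -0.432035 = -0.385805;  D = +0.201388+0.329072i
d^3_{-1,0}: k∈[1..3] ⇒ +0.009565 -0.268148 +0.835305 = +0.576721;  D = -0.281946+0.503104i
d^3_{0,0}: k∈[0..3] ⇒ +0.000903 -0.075964 +0.709907 -0.737140 = -0.102294;  D = -0.102294+0.000000i
d^3_{1,0}: k∈[0..2] ⇒ -0.009565 +0.268148 -0.835305 = -0.576721;  D = +0.281946+0.503104i
d^3_{2,0}: k∈[0..1] ⇒ +0.046230 -0.432035 = -0.385805;  D = +0.201388-0.329072i
d^3_{3,0}: single k=0 term ⇒ -0.115393;  D = -0.115308-0.004428i
Y_3^{m'}(θ=1.5639,φ=4.3351) and Σ D·Y over m':
  (+0.1153-0.0044i)·(+0.3776-0.1773i)  (+0.2014+0.3291i)·(-0.0051-0.0048i)  (-0.2819+0.5031i)·(+0.1190-0.3004i)  (-0.1023+0.0000i)·(-0.0077+0.0000i)  (+0.2819+0.5031i)·(-0.1190-0.3004i)  (+0.2014-0.3291i)·(-0.0051+0.0048i)  (-0.1153-0.0044i)·(-0.3776-0.1773i)
Y_3^0(R⁻¹ n̂) = +0.322536-0.000000i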